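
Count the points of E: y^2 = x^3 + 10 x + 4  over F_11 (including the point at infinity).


For each x in F_11, count y with y^2 = x^3 + 10 x + 4 mod 11:
  x = 0: RHS = 4, y in [2, 9]  -> 2 point(s)
  x = 1: RHS = 4, y in [2, 9]  -> 2 point(s)
  x = 4: RHS = 9, y in [3, 8]  -> 2 point(s)
  x = 5: RHS = 3, y in [5, 6]  -> 2 point(s)
  x = 6: RHS = 5, y in [4, 7]  -> 2 point(s)
  x = 9: RHS = 9, y in [3, 8]  -> 2 point(s)
  x = 10: RHS = 4, y in [2, 9]  -> 2 point(s)
Affine points: 14. Add the point at infinity: total = 15.

#E(F_11) = 15


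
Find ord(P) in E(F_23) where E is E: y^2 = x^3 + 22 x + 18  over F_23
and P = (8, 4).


Compute successive multiples of P until we hit O:
  1P = (8, 4)
  2P = (11, 2)
  3P = (7, 3)
  4P = (9, 18)
  5P = (18, 17)
  6P = (21, 9)
  7P = (0, 15)
  8P = (0, 8)
  ... (continuing to 15P)
  15P = O

ord(P) = 15


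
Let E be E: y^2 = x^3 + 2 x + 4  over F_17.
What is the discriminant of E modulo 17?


4 a^3 + 27 b^2 = 4*2^3 + 27*4^2 = 32 + 432 = 464
Delta = -16 * (464) = -7424
Delta mod 17 = 5

Delta = 5 (mod 17)


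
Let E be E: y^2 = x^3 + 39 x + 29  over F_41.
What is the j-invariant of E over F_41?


Delta = -16(4 a^3 + 27 b^2) mod 41 = 9
-1728 * (4 a)^3 = -1728 * (4*39)^3 mod 41 = 38
j = 38 * 9^(-1) mod 41 = 27

j = 27 (mod 41)


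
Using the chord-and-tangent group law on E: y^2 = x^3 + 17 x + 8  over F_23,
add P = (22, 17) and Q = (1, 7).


P != Q, so use the chord formula.
s = (y2 - y1) / (x2 - x1) = (13) / (2) mod 23 = 18
x3 = s^2 - x1 - x2 mod 23 = 18^2 - 22 - 1 = 2
y3 = s (x1 - x3) - y1 mod 23 = 18 * (22 - 2) - 17 = 21

P + Q = (2, 21)


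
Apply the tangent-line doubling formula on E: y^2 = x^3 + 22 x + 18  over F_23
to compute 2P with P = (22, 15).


Doubling: s = (3 x1^2 + a) / (2 y1)
s = (3*22^2 + 22) / (2*15) mod 23 = 20
x3 = s^2 - 2 x1 mod 23 = 20^2 - 2*22 = 11
y3 = s (x1 - x3) - y1 mod 23 = 20 * (22 - 11) - 15 = 21

2P = (11, 21)


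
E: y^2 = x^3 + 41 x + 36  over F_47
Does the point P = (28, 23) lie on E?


Check whether y^2 = x^3 + 41 x + 36 (mod 47) for (x, y) = (28, 23).
LHS: y^2 = 23^2 mod 47 = 12
RHS: x^3 + 41 x + 36 = 28^3 + 41*28 + 36 mod 47 = 12
LHS = RHS

Yes, on the curve


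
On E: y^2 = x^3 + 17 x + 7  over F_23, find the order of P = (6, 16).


Compute successive multiples of P until we hit O:
  1P = (6, 16)
  2P = (4, 22)
  3P = (22, 9)
  4P = (19, 17)
  5P = (1, 18)
  6P = (18, 21)
  7P = (7, 20)
  8P = (3, 19)
  ... (continuing to 23P)
  23P = O

ord(P) = 23


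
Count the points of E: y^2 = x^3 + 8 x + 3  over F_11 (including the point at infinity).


For each x in F_11, count y with y^2 = x^3 + 8 x + 3 mod 11:
  x = 0: RHS = 3, y in [5, 6]  -> 2 point(s)
  x = 1: RHS = 1, y in [1, 10]  -> 2 point(s)
  x = 2: RHS = 5, y in [4, 7]  -> 2 point(s)
  x = 4: RHS = 0, y in [0]  -> 1 point(s)
  x = 5: RHS = 3, y in [5, 6]  -> 2 point(s)
  x = 6: RHS = 3, y in [5, 6]  -> 2 point(s)
  x = 9: RHS = 1, y in [1, 10]  -> 2 point(s)
  x = 10: RHS = 5, y in [4, 7]  -> 2 point(s)
Affine points: 15. Add the point at infinity: total = 16.

#E(F_11) = 16


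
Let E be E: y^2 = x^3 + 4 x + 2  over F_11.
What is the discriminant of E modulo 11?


4 a^3 + 27 b^2 = 4*4^3 + 27*2^2 = 256 + 108 = 364
Delta = -16 * (364) = -5824
Delta mod 11 = 6

Delta = 6 (mod 11)


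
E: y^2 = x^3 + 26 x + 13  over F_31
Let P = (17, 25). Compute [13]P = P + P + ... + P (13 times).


k = 13 = 1101_2 (binary, LSB first: 1011)
Double-and-add from P = (17, 25):
  bit 0 = 1: acc = O + (17, 25) = (17, 25)
  bit 1 = 0: acc unchanged = (17, 25)
  bit 2 = 1: acc = (17, 25) + (28, 1) = (11, 7)
  bit 3 = 1: acc = (11, 7) + (3, 26) = (27, 0)

13P = (27, 0)


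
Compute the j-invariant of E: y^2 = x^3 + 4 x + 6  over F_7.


Delta = -16(4 a^3 + 27 b^2) mod 7 = 1
-1728 * (4 a)^3 = -1728 * (4*4)^3 mod 7 = 1
j = 1 * 1^(-1) mod 7 = 1

j = 1 (mod 7)


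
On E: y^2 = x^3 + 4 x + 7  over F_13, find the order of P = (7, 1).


Compute successive multiples of P until we hit O:
  1P = (7, 1)
  2P = (2, 6)
  3P = (5, 10)
  4P = (5, 3)
  5P = (2, 7)
  6P = (7, 12)
  7P = O

ord(P) = 7


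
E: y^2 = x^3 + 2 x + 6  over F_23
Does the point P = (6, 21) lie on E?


Check whether y^2 = x^3 + 2 x + 6 (mod 23) for (x, y) = (6, 21).
LHS: y^2 = 21^2 mod 23 = 4
RHS: x^3 + 2 x + 6 = 6^3 + 2*6 + 6 mod 23 = 4
LHS = RHS

Yes, on the curve


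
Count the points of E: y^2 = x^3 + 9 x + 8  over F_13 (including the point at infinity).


For each x in F_13, count y with y^2 = x^3 + 9 x + 8 mod 13:
  x = 3: RHS = 10, y in [6, 7]  -> 2 point(s)
  x = 4: RHS = 4, y in [2, 11]  -> 2 point(s)
  x = 5: RHS = 9, y in [3, 10]  -> 2 point(s)
  x = 9: RHS = 12, y in [5, 8]  -> 2 point(s)
Affine points: 8. Add the point at infinity: total = 9.

#E(F_13) = 9


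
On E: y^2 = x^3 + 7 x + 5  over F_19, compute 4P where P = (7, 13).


k = 4 = 100_2 (binary, LSB first: 001)
Double-and-add from P = (7, 13):
  bit 0 = 0: acc unchanged = O
  bit 1 = 0: acc unchanged = O
  bit 2 = 1: acc = O + (7, 6) = (7, 6)

4P = (7, 6)


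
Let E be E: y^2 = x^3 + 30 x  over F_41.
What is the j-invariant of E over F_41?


Delta = -16(4 a^3 + 27 b^2) mod 41 = 27
-1728 * (4 a)^3 = -1728 * (4*30)^3 mod 41 = 39
j = 39 * 27^(-1) mod 41 = 6

j = 6 (mod 41)


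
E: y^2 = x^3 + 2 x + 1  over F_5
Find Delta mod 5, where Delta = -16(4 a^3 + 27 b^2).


4 a^3 + 27 b^2 = 4*2^3 + 27*1^2 = 32 + 27 = 59
Delta = -16 * (59) = -944
Delta mod 5 = 1

Delta = 1 (mod 5)


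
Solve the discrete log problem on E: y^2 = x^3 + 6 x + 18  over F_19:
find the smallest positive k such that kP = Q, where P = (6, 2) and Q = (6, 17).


Enumerate multiples of P until we hit Q = (6, 17):
  1P = (6, 2)
  2P = (7, 17)
  3P = (3, 5)
  4P = (11, 3)
  5P = (18, 7)
  6P = (18, 12)
  7P = (11, 16)
  8P = (3, 14)
  9P = (7, 2)
  10P = (6, 17)
Match found at i = 10.

k = 10


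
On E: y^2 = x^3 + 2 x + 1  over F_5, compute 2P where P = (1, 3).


Doubling: s = (3 x1^2 + a) / (2 y1)
s = (3*1^2 + 2) / (2*3) mod 5 = 0
x3 = s^2 - 2 x1 mod 5 = 0^2 - 2*1 = 3
y3 = s (x1 - x3) - y1 mod 5 = 0 * (1 - 3) - 3 = 2

2P = (3, 2)


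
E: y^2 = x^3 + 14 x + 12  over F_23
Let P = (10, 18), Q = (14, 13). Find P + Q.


P != Q, so use the chord formula.
s = (y2 - y1) / (x2 - x1) = (18) / (4) mod 23 = 16
x3 = s^2 - x1 - x2 mod 23 = 16^2 - 10 - 14 = 2
y3 = s (x1 - x3) - y1 mod 23 = 16 * (10 - 2) - 18 = 18

P + Q = (2, 18)


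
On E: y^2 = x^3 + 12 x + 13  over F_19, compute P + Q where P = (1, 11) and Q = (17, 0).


P != Q, so use the chord formula.
s = (y2 - y1) / (x2 - x1) = (8) / (16) mod 19 = 10
x3 = s^2 - x1 - x2 mod 19 = 10^2 - 1 - 17 = 6
y3 = s (x1 - x3) - y1 mod 19 = 10 * (1 - 6) - 11 = 15

P + Q = (6, 15)


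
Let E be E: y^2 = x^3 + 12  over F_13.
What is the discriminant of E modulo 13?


4 a^3 + 27 b^2 = 4*0^3 + 27*12^2 = 0 + 3888 = 3888
Delta = -16 * (3888) = -62208
Delta mod 13 = 10

Delta = 10 (mod 13)


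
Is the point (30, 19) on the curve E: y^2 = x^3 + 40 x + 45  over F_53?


Check whether y^2 = x^3 + 40 x + 45 (mod 53) for (x, y) = (30, 19).
LHS: y^2 = 19^2 mod 53 = 43
RHS: x^3 + 40 x + 45 = 30^3 + 40*30 + 45 mod 53 = 49
LHS != RHS

No, not on the curve


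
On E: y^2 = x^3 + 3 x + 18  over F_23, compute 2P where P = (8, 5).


Doubling: s = (3 x1^2 + a) / (2 y1)
s = (3*8^2 + 3) / (2*5) mod 23 = 8
x3 = s^2 - 2 x1 mod 23 = 8^2 - 2*8 = 2
y3 = s (x1 - x3) - y1 mod 23 = 8 * (8 - 2) - 5 = 20

2P = (2, 20)


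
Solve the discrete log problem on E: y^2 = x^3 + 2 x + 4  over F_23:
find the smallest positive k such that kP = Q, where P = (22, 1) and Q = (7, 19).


Enumerate multiples of P until we hit Q = (7, 19):
  1P = (22, 1)
  2P = (14, 19)
  3P = (5, 1)
  4P = (19, 22)
  5P = (8, 16)
  6P = (6, 18)
  7P = (7, 19)
Match found at i = 7.

k = 7


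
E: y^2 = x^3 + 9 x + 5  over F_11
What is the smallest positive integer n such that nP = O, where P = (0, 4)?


Compute successive multiples of P until we hit O:
  1P = (0, 4)
  2P = (9, 1)
  3P = (7, 2)
  4P = (7, 9)
  5P = (9, 10)
  6P = (0, 7)
  7P = O

ord(P) = 7


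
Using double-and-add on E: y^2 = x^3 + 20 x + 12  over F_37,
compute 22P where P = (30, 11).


k = 22 = 10110_2 (binary, LSB first: 01101)
Double-and-add from P = (30, 11):
  bit 0 = 0: acc unchanged = O
  bit 1 = 1: acc = O + (11, 34) = (11, 34)
  bit 2 = 1: acc = (11, 34) + (31, 34) = (32, 3)
  bit 3 = 0: acc unchanged = (32, 3)
  bit 4 = 1: acc = (32, 3) + (33, 33) = (21, 31)

22P = (21, 31)


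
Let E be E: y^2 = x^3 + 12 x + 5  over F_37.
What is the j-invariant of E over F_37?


Delta = -16(4 a^3 + 27 b^2) mod 37 = 5
-1728 * (4 a)^3 = -1728 * (4*12)^3 mod 37 = 26
j = 26 * 5^(-1) mod 37 = 20

j = 20 (mod 37)


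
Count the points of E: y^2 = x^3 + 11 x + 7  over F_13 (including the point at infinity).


For each x in F_13, count y with y^2 = x^3 + 11 x + 7 mod 13:
  x = 6: RHS = 3, y in [4, 9]  -> 2 point(s)
  x = 8: RHS = 9, y in [3, 10]  -> 2 point(s)
  x = 9: RHS = 3, y in [4, 9]  -> 2 point(s)
  x = 10: RHS = 12, y in [5, 8]  -> 2 point(s)
  x = 11: RHS = 3, y in [4, 9]  -> 2 point(s)
Affine points: 10. Add the point at infinity: total = 11.

#E(F_13) = 11


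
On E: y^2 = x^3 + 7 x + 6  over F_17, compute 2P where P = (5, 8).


k = 2 = 10_2 (binary, LSB first: 01)
Double-and-add from P = (5, 8):
  bit 0 = 0: acc unchanged = O
  bit 1 = 1: acc = O + (16, 10) = (16, 10)

2P = (16, 10)


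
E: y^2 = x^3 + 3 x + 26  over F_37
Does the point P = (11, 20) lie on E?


Check whether y^2 = x^3 + 3 x + 26 (mod 37) for (x, y) = (11, 20).
LHS: y^2 = 20^2 mod 37 = 30
RHS: x^3 + 3 x + 26 = 11^3 + 3*11 + 26 mod 37 = 21
LHS != RHS

No, not on the curve


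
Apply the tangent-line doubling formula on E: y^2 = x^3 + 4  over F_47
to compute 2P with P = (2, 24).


Doubling: s = (3 x1^2 + a) / (2 y1)
s = (3*2^2 + 0) / (2*24) mod 47 = 12
x3 = s^2 - 2 x1 mod 47 = 12^2 - 2*2 = 46
y3 = s (x1 - x3) - y1 mod 47 = 12 * (2 - 46) - 24 = 12

2P = (46, 12)


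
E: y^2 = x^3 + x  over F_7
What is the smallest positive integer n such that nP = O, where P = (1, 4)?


Compute successive multiples of P until we hit O:
  1P = (1, 4)
  2P = (0, 0)
  3P = (1, 3)
  4P = O

ord(P) = 4


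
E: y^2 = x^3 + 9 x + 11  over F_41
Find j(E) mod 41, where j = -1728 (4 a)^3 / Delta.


Delta = -16(4 a^3 + 27 b^2) mod 41 = 5
-1728 * (4 a)^3 = -1728 * (4*9)^3 mod 41 = 12
j = 12 * 5^(-1) mod 41 = 27

j = 27 (mod 41)


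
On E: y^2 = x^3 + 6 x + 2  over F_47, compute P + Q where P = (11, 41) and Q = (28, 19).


P != Q, so use the chord formula.
s = (y2 - y1) / (x2 - x1) = (25) / (17) mod 47 = 7
x3 = s^2 - x1 - x2 mod 47 = 7^2 - 11 - 28 = 10
y3 = s (x1 - x3) - y1 mod 47 = 7 * (11 - 10) - 41 = 13

P + Q = (10, 13)


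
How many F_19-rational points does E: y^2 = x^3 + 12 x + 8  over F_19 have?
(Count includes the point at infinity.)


For each x in F_19, count y with y^2 = x^3 + 12 x + 8 mod 19:
  x = 4: RHS = 6, y in [5, 14]  -> 2 point(s)
  x = 6: RHS = 11, y in [7, 12]  -> 2 point(s)
  x = 7: RHS = 17, y in [6, 13]  -> 2 point(s)
  x = 9: RHS = 9, y in [3, 16]  -> 2 point(s)
  x = 10: RHS = 7, y in [8, 11]  -> 2 point(s)
  x = 13: RHS = 5, y in [9, 10]  -> 2 point(s)
Affine points: 12. Add the point at infinity: total = 13.

#E(F_19) = 13


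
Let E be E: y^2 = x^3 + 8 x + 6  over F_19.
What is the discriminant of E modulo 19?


4 a^3 + 27 b^2 = 4*8^3 + 27*6^2 = 2048 + 972 = 3020
Delta = -16 * (3020) = -48320
Delta mod 19 = 16

Delta = 16 (mod 19)


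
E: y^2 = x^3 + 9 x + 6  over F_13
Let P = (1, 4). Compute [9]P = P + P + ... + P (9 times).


k = 9 = 1001_2 (binary, LSB first: 1001)
Double-and-add from P = (1, 4):
  bit 0 = 1: acc = O + (1, 4) = (1, 4)
  bit 1 = 0: acc unchanged = (1, 4)
  bit 2 = 0: acc unchanged = (1, 4)
  bit 3 = 1: acc = (1, 4) + (7, 3) = (9, 6)

9P = (9, 6)


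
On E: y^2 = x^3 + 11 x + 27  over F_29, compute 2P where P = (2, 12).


Doubling: s = (3 x1^2 + a) / (2 y1)
s = (3*2^2 + 11) / (2*12) mod 29 = 7
x3 = s^2 - 2 x1 mod 29 = 7^2 - 2*2 = 16
y3 = s (x1 - x3) - y1 mod 29 = 7 * (2 - 16) - 12 = 6

2P = (16, 6)


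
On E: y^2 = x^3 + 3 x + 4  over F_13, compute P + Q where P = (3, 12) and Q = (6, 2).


P != Q, so use the chord formula.
s = (y2 - y1) / (x2 - x1) = (3) / (3) mod 13 = 1
x3 = s^2 - x1 - x2 mod 13 = 1^2 - 3 - 6 = 5
y3 = s (x1 - x3) - y1 mod 13 = 1 * (3 - 5) - 12 = 12

P + Q = (5, 12)


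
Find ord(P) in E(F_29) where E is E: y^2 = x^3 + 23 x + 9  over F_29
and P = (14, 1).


Compute successive multiples of P until we hit O:
  1P = (14, 1)
  2P = (2, 11)
  3P = (0, 26)
  4P = (21, 26)
  5P = (18, 22)
  6P = (1, 2)
  7P = (8, 3)
  8P = (20, 1)
  ... (continuing to 30P)
  30P = O

ord(P) = 30


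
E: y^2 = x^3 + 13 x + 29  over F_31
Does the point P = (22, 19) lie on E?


Check whether y^2 = x^3 + 13 x + 29 (mod 31) for (x, y) = (22, 19).
LHS: y^2 = 19^2 mod 31 = 20
RHS: x^3 + 13 x + 29 = 22^3 + 13*22 + 29 mod 31 = 20
LHS = RHS

Yes, on the curve


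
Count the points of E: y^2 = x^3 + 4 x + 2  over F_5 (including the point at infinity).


For each x in F_5, count y with y^2 = x^3 + 4 x + 2 mod 5:
  x = 3: RHS = 1, y in [1, 4]  -> 2 point(s)
Affine points: 2. Add the point at infinity: total = 3.

#E(F_5) = 3


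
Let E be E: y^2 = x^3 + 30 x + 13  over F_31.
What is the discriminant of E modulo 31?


4 a^3 + 27 b^2 = 4*30^3 + 27*13^2 = 108000 + 4563 = 112563
Delta = -16 * (112563) = -1801008
Delta mod 31 = 30

Delta = 30 (mod 31)


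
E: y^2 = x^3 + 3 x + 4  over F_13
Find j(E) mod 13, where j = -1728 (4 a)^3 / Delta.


Delta = -16(4 a^3 + 27 b^2) mod 13 = 5
-1728 * (4 a)^3 = -1728 * (4*3)^3 mod 13 = 12
j = 12 * 5^(-1) mod 13 = 5

j = 5 (mod 13)


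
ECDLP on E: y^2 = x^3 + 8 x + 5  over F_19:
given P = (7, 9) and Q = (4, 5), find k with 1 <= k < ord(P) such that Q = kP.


Enumerate multiples of P until we hit Q = (4, 5):
  1P = (7, 9)
  2P = (14, 12)
  3P = (4, 14)
  4P = (15, 17)
  5P = (17, 0)
  6P = (15, 2)
  7P = (4, 5)
Match found at i = 7.

k = 7


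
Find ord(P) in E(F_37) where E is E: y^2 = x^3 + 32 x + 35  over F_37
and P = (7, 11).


Compute successive multiples of P until we hit O:
  1P = (7, 11)
  2P = (35, 0)
  3P = (7, 26)
  4P = O

ord(P) = 4


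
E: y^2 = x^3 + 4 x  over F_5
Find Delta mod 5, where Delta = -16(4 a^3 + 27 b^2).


4 a^3 + 27 b^2 = 4*4^3 + 27*0^2 = 256 + 0 = 256
Delta = -16 * (256) = -4096
Delta mod 5 = 4

Delta = 4 (mod 5)


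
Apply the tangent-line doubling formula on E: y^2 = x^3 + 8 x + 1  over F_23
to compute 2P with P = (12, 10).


Doubling: s = (3 x1^2 + a) / (2 y1)
s = (3*12^2 + 8) / (2*10) mod 23 = 22
x3 = s^2 - 2 x1 mod 23 = 22^2 - 2*12 = 0
y3 = s (x1 - x3) - y1 mod 23 = 22 * (12 - 0) - 10 = 1

2P = (0, 1)


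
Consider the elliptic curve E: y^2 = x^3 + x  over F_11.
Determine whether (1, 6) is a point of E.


Check whether y^2 = x^3 + 1 x + 0 (mod 11) for (x, y) = (1, 6).
LHS: y^2 = 6^2 mod 11 = 3
RHS: x^3 + 1 x + 0 = 1^3 + 1*1 + 0 mod 11 = 2
LHS != RHS

No, not on the curve


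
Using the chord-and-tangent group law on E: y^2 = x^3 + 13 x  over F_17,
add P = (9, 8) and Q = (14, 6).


P != Q, so use the chord formula.
s = (y2 - y1) / (x2 - x1) = (15) / (5) mod 17 = 3
x3 = s^2 - x1 - x2 mod 17 = 3^2 - 9 - 14 = 3
y3 = s (x1 - x3) - y1 mod 17 = 3 * (9 - 3) - 8 = 10

P + Q = (3, 10)


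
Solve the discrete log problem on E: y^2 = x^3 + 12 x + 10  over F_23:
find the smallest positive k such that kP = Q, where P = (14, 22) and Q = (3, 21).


Enumerate multiples of P until we hit Q = (3, 21):
  1P = (14, 22)
  2P = (19, 6)
  3P = (3, 21)
Match found at i = 3.

k = 3


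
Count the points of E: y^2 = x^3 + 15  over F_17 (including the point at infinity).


For each x in F_17, count y with y^2 = x^3 + 0 x + 15 mod 17:
  x = 0: RHS = 15, y in [7, 10]  -> 2 point(s)
  x = 1: RHS = 16, y in [4, 13]  -> 2 point(s)
  x = 3: RHS = 8, y in [5, 12]  -> 2 point(s)
  x = 5: RHS = 4, y in [2, 15]  -> 2 point(s)
  x = 7: RHS = 1, y in [1, 16]  -> 2 point(s)
  x = 8: RHS = 0, y in [0]  -> 1 point(s)
  x = 9: RHS = 13, y in [8, 9]  -> 2 point(s)
  x = 12: RHS = 9, y in [3, 14]  -> 2 point(s)
  x = 13: RHS = 2, y in [6, 11]  -> 2 point(s)
Affine points: 17. Add the point at infinity: total = 18.

#E(F_17) = 18


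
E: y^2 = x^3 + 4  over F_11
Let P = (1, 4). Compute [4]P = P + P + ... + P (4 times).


k = 4 = 100_2 (binary, LSB first: 001)
Double-and-add from P = (1, 4):
  bit 0 = 0: acc unchanged = O
  bit 1 = 0: acc unchanged = O
  bit 2 = 1: acc = O + (0, 9) = (0, 9)

4P = (0, 9)


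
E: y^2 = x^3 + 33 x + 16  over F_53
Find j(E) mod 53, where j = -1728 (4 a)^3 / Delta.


Delta = -16(4 a^3 + 27 b^2) mod 53 = 39
-1728 * (4 a)^3 = -1728 * (4*33)^3 mod 53 = 4
j = 4 * 39^(-1) mod 53 = 30

j = 30 (mod 53)


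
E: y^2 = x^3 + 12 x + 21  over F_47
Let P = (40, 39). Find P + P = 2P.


Doubling: s = (3 x1^2 + a) / (2 y1)
s = (3*40^2 + 12) / (2*39) mod 47 = 40
x3 = s^2 - 2 x1 mod 47 = 40^2 - 2*40 = 16
y3 = s (x1 - x3) - y1 mod 47 = 40 * (40 - 16) - 39 = 28

2P = (16, 28)


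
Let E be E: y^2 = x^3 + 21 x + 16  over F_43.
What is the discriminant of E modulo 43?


4 a^3 + 27 b^2 = 4*21^3 + 27*16^2 = 37044 + 6912 = 43956
Delta = -16 * (43956) = -703296
Delta mod 43 = 12

Delta = 12 (mod 43)


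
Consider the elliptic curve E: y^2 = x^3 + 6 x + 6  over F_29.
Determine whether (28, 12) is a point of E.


Check whether y^2 = x^3 + 6 x + 6 (mod 29) for (x, y) = (28, 12).
LHS: y^2 = 12^2 mod 29 = 28
RHS: x^3 + 6 x + 6 = 28^3 + 6*28 + 6 mod 29 = 28
LHS = RHS

Yes, on the curve


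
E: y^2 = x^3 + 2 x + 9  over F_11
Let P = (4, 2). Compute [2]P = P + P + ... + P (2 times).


k = 2 = 10_2 (binary, LSB first: 01)
Double-and-add from P = (4, 2):
  bit 0 = 0: acc unchanged = O
  bit 1 = 1: acc = O + (8, 3) = (8, 3)

2P = (8, 3)


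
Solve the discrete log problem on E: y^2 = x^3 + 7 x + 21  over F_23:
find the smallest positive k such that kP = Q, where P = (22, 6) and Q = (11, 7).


Enumerate multiples of P until we hit Q = (11, 7):
  1P = (22, 6)
  2P = (11, 7)
Match found at i = 2.

k = 2


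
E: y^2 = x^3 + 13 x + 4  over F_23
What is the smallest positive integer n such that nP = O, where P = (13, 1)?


Compute successive multiples of P until we hit O:
  1P = (13, 1)
  2P = (0, 21)
  3P = (14, 20)
  4P = (12, 18)
  5P = (11, 11)
  6P = (1, 8)
  7P = (21, 19)
  8P = (7, 1)
  ... (continuing to 27P)
  27P = O

ord(P) = 27


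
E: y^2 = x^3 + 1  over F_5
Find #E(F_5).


For each x in F_5, count y with y^2 = x^3 + 0 x + 1 mod 5:
  x = 0: RHS = 1, y in [1, 4]  -> 2 point(s)
  x = 2: RHS = 4, y in [2, 3]  -> 2 point(s)
  x = 4: RHS = 0, y in [0]  -> 1 point(s)
Affine points: 5. Add the point at infinity: total = 6.

#E(F_5) = 6


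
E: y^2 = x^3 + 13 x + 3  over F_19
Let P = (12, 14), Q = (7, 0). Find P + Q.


P != Q, so use the chord formula.
s = (y2 - y1) / (x2 - x1) = (5) / (14) mod 19 = 18
x3 = s^2 - x1 - x2 mod 19 = 18^2 - 12 - 7 = 1
y3 = s (x1 - x3) - y1 mod 19 = 18 * (12 - 1) - 14 = 13

P + Q = (1, 13)


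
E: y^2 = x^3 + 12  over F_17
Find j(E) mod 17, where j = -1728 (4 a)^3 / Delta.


Delta = -16(4 a^3 + 27 b^2) mod 17 = 12
-1728 * (4 a)^3 = -1728 * (4*0)^3 mod 17 = 0
j = 0 * 12^(-1) mod 17 = 0

j = 0 (mod 17)


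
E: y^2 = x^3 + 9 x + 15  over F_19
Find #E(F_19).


For each x in F_19, count y with y^2 = x^3 + 9 x + 15 mod 19:
  x = 1: RHS = 6, y in [5, 14]  -> 2 point(s)
  x = 4: RHS = 1, y in [1, 18]  -> 2 point(s)
  x = 6: RHS = 0, y in [0]  -> 1 point(s)
  x = 11: RHS = 1, y in [1, 18]  -> 2 point(s)
  x = 13: RHS = 11, y in [7, 12]  -> 2 point(s)
  x = 14: RHS = 16, y in [4, 15]  -> 2 point(s)
  x = 18: RHS = 5, y in [9, 10]  -> 2 point(s)
Affine points: 13. Add the point at infinity: total = 14.

#E(F_19) = 14


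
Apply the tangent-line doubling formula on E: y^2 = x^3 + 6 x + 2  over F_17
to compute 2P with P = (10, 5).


Doubling: s = (3 x1^2 + a) / (2 y1)
s = (3*10^2 + 6) / (2*5) mod 17 = 0
x3 = s^2 - 2 x1 mod 17 = 0^2 - 2*10 = 14
y3 = s (x1 - x3) - y1 mod 17 = 0 * (10 - 14) - 5 = 12

2P = (14, 12)


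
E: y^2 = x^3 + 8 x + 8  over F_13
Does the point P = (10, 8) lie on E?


Check whether y^2 = x^3 + 8 x + 8 (mod 13) for (x, y) = (10, 8).
LHS: y^2 = 8^2 mod 13 = 12
RHS: x^3 + 8 x + 8 = 10^3 + 8*10 + 8 mod 13 = 9
LHS != RHS

No, not on the curve


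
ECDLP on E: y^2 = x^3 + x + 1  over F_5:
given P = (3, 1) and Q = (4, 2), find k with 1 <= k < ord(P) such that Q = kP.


Enumerate multiples of P until we hit Q = (4, 2):
  1P = (3, 1)
  2P = (0, 1)
  3P = (2, 4)
  4P = (4, 2)
Match found at i = 4.

k = 4


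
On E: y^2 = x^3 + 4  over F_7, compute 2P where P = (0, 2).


k = 2 = 10_2 (binary, LSB first: 01)
Double-and-add from P = (0, 2):
  bit 0 = 0: acc unchanged = O
  bit 1 = 1: acc = O + (0, 5) = (0, 5)

2P = (0, 5)


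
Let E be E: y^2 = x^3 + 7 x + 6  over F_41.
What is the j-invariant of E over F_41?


Delta = -16(4 a^3 + 27 b^2) mod 41 = 11
-1728 * (4 a)^3 = -1728 * (4*7)^3 mod 41 = 21
j = 21 * 11^(-1) mod 41 = 28

j = 28 (mod 41)


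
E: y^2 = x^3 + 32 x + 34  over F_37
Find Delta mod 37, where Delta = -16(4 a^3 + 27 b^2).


4 a^3 + 27 b^2 = 4*32^3 + 27*34^2 = 131072 + 31212 = 162284
Delta = -16 * (162284) = -2596544
Delta mod 37 = 5

Delta = 5 (mod 37)


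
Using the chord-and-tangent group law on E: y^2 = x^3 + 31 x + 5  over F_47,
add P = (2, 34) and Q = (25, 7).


P != Q, so use the chord formula.
s = (y2 - y1) / (x2 - x1) = (20) / (23) mod 47 = 7
x3 = s^2 - x1 - x2 mod 47 = 7^2 - 2 - 25 = 22
y3 = s (x1 - x3) - y1 mod 47 = 7 * (2 - 22) - 34 = 14

P + Q = (22, 14)


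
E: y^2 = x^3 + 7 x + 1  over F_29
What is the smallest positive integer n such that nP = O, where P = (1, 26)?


Compute successive multiples of P until we hit O:
  1P = (1, 26)
  2P = (4, 8)
  3P = (2, 9)
  4P = (25, 5)
  5P = (16, 27)
  6P = (16, 2)
  7P = (25, 24)
  8P = (2, 20)
  ... (continuing to 11P)
  11P = O

ord(P) = 11


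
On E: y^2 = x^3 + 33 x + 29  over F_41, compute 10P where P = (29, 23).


k = 10 = 1010_2 (binary, LSB first: 0101)
Double-and-add from P = (29, 23):
  bit 0 = 0: acc unchanged = O
  bit 1 = 1: acc = O + (22, 13) = (22, 13)
  bit 2 = 0: acc unchanged = (22, 13)
  bit 3 = 1: acc = (22, 13) + (11, 40) = (33, 14)

10P = (33, 14)


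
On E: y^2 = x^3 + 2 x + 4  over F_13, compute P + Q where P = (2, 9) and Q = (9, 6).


P != Q, so use the chord formula.
s = (y2 - y1) / (x2 - x1) = (10) / (7) mod 13 = 7
x3 = s^2 - x1 - x2 mod 13 = 7^2 - 2 - 9 = 12
y3 = s (x1 - x3) - y1 mod 13 = 7 * (2 - 12) - 9 = 12

P + Q = (12, 12)


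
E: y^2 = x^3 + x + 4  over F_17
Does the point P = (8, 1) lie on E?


Check whether y^2 = x^3 + 1 x + 4 (mod 17) for (x, y) = (8, 1).
LHS: y^2 = 1^2 mod 17 = 1
RHS: x^3 + 1 x + 4 = 8^3 + 1*8 + 4 mod 17 = 14
LHS != RHS

No, not on the curve


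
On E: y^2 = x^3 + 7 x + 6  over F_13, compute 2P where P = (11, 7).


Doubling: s = (3 x1^2 + a) / (2 y1)
s = (3*11^2 + 7) / (2*7) mod 13 = 6
x3 = s^2 - 2 x1 mod 13 = 6^2 - 2*11 = 1
y3 = s (x1 - x3) - y1 mod 13 = 6 * (11 - 1) - 7 = 1

2P = (1, 1)


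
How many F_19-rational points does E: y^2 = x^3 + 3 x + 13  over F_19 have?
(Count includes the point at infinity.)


For each x in F_19, count y with y^2 = x^3 + 3 x + 13 mod 19:
  x = 1: RHS = 17, y in [6, 13]  -> 2 point(s)
  x = 3: RHS = 11, y in [7, 12]  -> 2 point(s)
  x = 5: RHS = 1, y in [1, 18]  -> 2 point(s)
  x = 6: RHS = 0, y in [0]  -> 1 point(s)
  x = 7: RHS = 16, y in [4, 15]  -> 2 point(s)
  x = 8: RHS = 17, y in [6, 13]  -> 2 point(s)
  x = 9: RHS = 9, y in [3, 16]  -> 2 point(s)
  x = 10: RHS = 17, y in [6, 13]  -> 2 point(s)
  x = 11: RHS = 9, y in [3, 16]  -> 2 point(s)
  x = 13: RHS = 7, y in [8, 11]  -> 2 point(s)
  x = 14: RHS = 6, y in [5, 14]  -> 2 point(s)
  x = 18: RHS = 9, y in [3, 16]  -> 2 point(s)
Affine points: 23. Add the point at infinity: total = 24.

#E(F_19) = 24


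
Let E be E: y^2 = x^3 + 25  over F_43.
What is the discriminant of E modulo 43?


4 a^3 + 27 b^2 = 4*0^3 + 27*25^2 = 0 + 16875 = 16875
Delta = -16 * (16875) = -270000
Delta mod 43 = 40

Delta = 40 (mod 43)


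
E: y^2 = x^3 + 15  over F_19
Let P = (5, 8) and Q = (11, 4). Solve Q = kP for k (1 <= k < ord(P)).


Enumerate multiples of P until we hit Q = (11, 4):
  1P = (5, 8)
  2P = (7, 4)
  3P = (11, 4)
Match found at i = 3.

k = 3


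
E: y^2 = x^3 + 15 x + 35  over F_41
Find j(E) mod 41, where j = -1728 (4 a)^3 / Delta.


Delta = -16(4 a^3 + 27 b^2) mod 41 = 16
-1728 * (4 a)^3 = -1728 * (4*15)^3 mod 41 = 10
j = 10 * 16^(-1) mod 41 = 16

j = 16 (mod 41)


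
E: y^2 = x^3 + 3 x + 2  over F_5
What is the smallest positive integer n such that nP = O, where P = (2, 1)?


Compute successive multiples of P until we hit O:
  1P = (2, 1)
  2P = (1, 4)
  3P = (1, 1)
  4P = (2, 4)
  5P = O

ord(P) = 5


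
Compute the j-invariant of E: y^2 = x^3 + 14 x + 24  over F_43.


Delta = -16(4 a^3 + 27 b^2) mod 43 = 5
-1728 * (4 a)^3 = -1728 * (4*14)^3 mod 43 = 11
j = 11 * 5^(-1) mod 43 = 28

j = 28 (mod 43)


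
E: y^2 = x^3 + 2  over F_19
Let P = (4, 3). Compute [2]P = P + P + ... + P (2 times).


k = 2 = 10_2 (binary, LSB first: 01)
Double-and-add from P = (4, 3):
  bit 0 = 0: acc unchanged = O
  bit 1 = 1: acc = O + (18, 18) = (18, 18)

2P = (18, 18)


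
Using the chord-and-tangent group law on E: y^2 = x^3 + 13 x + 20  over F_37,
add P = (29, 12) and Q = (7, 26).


P != Q, so use the chord formula.
s = (y2 - y1) / (x2 - x1) = (14) / (15) mod 37 = 33
x3 = s^2 - x1 - x2 mod 37 = 33^2 - 29 - 7 = 17
y3 = s (x1 - x3) - y1 mod 37 = 33 * (29 - 17) - 12 = 14

P + Q = (17, 14)


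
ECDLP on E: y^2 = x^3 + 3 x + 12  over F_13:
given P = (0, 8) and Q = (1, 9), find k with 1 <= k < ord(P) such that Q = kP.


Enumerate multiples of P until we hit Q = (1, 9):
  1P = (0, 8)
  2P = (1, 4)
  3P = (2, 0)
  4P = (1, 9)
Match found at i = 4.

k = 4


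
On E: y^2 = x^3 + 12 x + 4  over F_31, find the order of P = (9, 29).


Compute successive multiples of P until we hit O:
  1P = (9, 29)
  2P = (18, 10)
  3P = (23, 4)
  4P = (15, 26)
  5P = (15, 5)
  6P = (23, 27)
  7P = (18, 21)
  8P = (9, 2)
  ... (continuing to 9P)
  9P = O

ord(P) = 9


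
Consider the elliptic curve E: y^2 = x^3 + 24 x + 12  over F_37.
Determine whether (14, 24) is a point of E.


Check whether y^2 = x^3 + 24 x + 12 (mod 37) for (x, y) = (14, 24).
LHS: y^2 = 24^2 mod 37 = 21
RHS: x^3 + 24 x + 12 = 14^3 + 24*14 + 12 mod 37 = 21
LHS = RHS

Yes, on the curve


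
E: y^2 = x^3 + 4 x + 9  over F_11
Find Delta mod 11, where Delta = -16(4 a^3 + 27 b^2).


4 a^3 + 27 b^2 = 4*4^3 + 27*9^2 = 256 + 2187 = 2443
Delta = -16 * (2443) = -39088
Delta mod 11 = 6

Delta = 6 (mod 11)


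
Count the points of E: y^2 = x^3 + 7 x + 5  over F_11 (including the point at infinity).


For each x in F_11, count y with y^2 = x^3 + 7 x + 5 mod 11:
  x = 0: RHS = 5, y in [4, 7]  -> 2 point(s)
  x = 2: RHS = 5, y in [4, 7]  -> 2 point(s)
  x = 3: RHS = 9, y in [3, 8]  -> 2 point(s)
  x = 4: RHS = 9, y in [3, 8]  -> 2 point(s)
  x = 5: RHS = 0, y in [0]  -> 1 point(s)
  x = 7: RHS = 1, y in [1, 10]  -> 2 point(s)
  x = 8: RHS = 1, y in [1, 10]  -> 2 point(s)
  x = 9: RHS = 5, y in [4, 7]  -> 2 point(s)
Affine points: 15. Add the point at infinity: total = 16.

#E(F_11) = 16


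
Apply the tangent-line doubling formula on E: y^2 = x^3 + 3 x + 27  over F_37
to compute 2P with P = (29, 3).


Doubling: s = (3 x1^2 + a) / (2 y1)
s = (3*29^2 + 3) / (2*3) mod 37 = 14
x3 = s^2 - 2 x1 mod 37 = 14^2 - 2*29 = 27
y3 = s (x1 - x3) - y1 mod 37 = 14 * (29 - 27) - 3 = 25

2P = (27, 25)


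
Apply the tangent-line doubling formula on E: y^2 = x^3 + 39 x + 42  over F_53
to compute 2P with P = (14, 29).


Doubling: s = (3 x1^2 + a) / (2 y1)
s = (3*14^2 + 39) / (2*29) mod 53 = 30
x3 = s^2 - 2 x1 mod 53 = 30^2 - 2*14 = 24
y3 = s (x1 - x3) - y1 mod 53 = 30 * (14 - 24) - 29 = 42

2P = (24, 42)


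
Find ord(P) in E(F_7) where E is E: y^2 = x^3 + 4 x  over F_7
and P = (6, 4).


Compute successive multiples of P until we hit O:
  1P = (6, 4)
  2P = (2, 3)
  3P = (3, 2)
  4P = (0, 0)
  5P = (3, 5)
  6P = (2, 4)
  7P = (6, 3)
  8P = O

ord(P) = 8


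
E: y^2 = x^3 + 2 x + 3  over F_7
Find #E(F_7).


For each x in F_7, count y with y^2 = x^3 + 2 x + 3 mod 7:
  x = 2: RHS = 1, y in [1, 6]  -> 2 point(s)
  x = 3: RHS = 1, y in [1, 6]  -> 2 point(s)
  x = 6: RHS = 0, y in [0]  -> 1 point(s)
Affine points: 5. Add the point at infinity: total = 6.

#E(F_7) = 6


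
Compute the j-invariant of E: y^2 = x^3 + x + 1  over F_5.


Delta = -16(4 a^3 + 27 b^2) mod 5 = 4
-1728 * (4 a)^3 = -1728 * (4*1)^3 mod 5 = 3
j = 3 * 4^(-1) mod 5 = 2

j = 2 (mod 5)


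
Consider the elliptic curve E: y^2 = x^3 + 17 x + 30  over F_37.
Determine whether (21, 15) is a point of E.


Check whether y^2 = x^3 + 17 x + 30 (mod 37) for (x, y) = (21, 15).
LHS: y^2 = 15^2 mod 37 = 3
RHS: x^3 + 17 x + 30 = 21^3 + 17*21 + 30 mod 37 = 28
LHS != RHS

No, not on the curve


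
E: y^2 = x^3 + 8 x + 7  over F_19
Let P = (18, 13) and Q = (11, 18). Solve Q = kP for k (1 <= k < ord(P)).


Enumerate multiples of P until we hit Q = (11, 18):
  1P = (18, 13)
  2P = (13, 3)
  3P = (11, 1)
  4P = (10, 17)
  5P = (15, 14)
  6P = (3, 1)
  7P = (7, 11)
  8P = (0, 11)
  9P = (5, 18)
  10P = (12, 11)
  11P = (6, 10)
  12P = (1, 15)
  13P = (1, 4)
  14P = (6, 9)
  15P = (12, 8)
  16P = (5, 1)
  17P = (0, 8)
  18P = (7, 8)
  19P = (3, 18)
  20P = (15, 5)
  21P = (10, 2)
  22P = (11, 18)
Match found at i = 22.

k = 22


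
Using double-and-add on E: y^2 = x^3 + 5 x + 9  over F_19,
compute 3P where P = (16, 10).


k = 3 = 11_2 (binary, LSB first: 11)
Double-and-add from P = (16, 10):
  bit 0 = 1: acc = O + (16, 10) = (16, 10)
  bit 1 = 1: acc = (16, 10) + (4, 13) = (5, 11)

3P = (5, 11)


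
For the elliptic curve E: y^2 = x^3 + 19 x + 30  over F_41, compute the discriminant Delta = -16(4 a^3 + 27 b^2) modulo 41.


4 a^3 + 27 b^2 = 4*19^3 + 27*30^2 = 27436 + 24300 = 51736
Delta = -16 * (51736) = -827776
Delta mod 41 = 14

Delta = 14 (mod 41)


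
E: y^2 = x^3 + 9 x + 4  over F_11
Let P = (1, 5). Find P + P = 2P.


Doubling: s = (3 x1^2 + a) / (2 y1)
s = (3*1^2 + 9) / (2*5) mod 11 = 10
x3 = s^2 - 2 x1 mod 11 = 10^2 - 2*1 = 10
y3 = s (x1 - x3) - y1 mod 11 = 10 * (1 - 10) - 5 = 4

2P = (10, 4)


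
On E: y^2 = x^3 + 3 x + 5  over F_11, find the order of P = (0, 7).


Compute successive multiples of P until we hit O:
  1P = (0, 7)
  2P = (1, 3)
  3P = (4, 9)
  4P = (10, 10)
  5P = (10, 1)
  6P = (4, 2)
  7P = (1, 8)
  8P = (0, 4)
  ... (continuing to 9P)
  9P = O

ord(P) = 9


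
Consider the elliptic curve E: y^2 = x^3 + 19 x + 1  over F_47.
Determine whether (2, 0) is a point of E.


Check whether y^2 = x^3 + 19 x + 1 (mod 47) for (x, y) = (2, 0).
LHS: y^2 = 0^2 mod 47 = 0
RHS: x^3 + 19 x + 1 = 2^3 + 19*2 + 1 mod 47 = 0
LHS = RHS

Yes, on the curve


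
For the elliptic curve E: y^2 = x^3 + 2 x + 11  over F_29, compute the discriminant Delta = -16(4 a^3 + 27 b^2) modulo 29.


4 a^3 + 27 b^2 = 4*2^3 + 27*11^2 = 32 + 3267 = 3299
Delta = -16 * (3299) = -52784
Delta mod 29 = 25

Delta = 25 (mod 29)


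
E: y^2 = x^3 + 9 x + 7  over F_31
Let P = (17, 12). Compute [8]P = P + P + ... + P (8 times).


k = 8 = 1000_2 (binary, LSB first: 0001)
Double-and-add from P = (17, 12):
  bit 0 = 0: acc unchanged = O
  bit 1 = 0: acc unchanged = O
  bit 2 = 0: acc unchanged = O
  bit 3 = 1: acc = O + (16, 0) = (16, 0)

8P = (16, 0)


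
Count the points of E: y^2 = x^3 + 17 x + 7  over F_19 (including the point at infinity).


For each x in F_19, count y with y^2 = x^3 + 17 x + 7 mod 19:
  x = 0: RHS = 7, y in [8, 11]  -> 2 point(s)
  x = 1: RHS = 6, y in [5, 14]  -> 2 point(s)
  x = 2: RHS = 11, y in [7, 12]  -> 2 point(s)
  x = 3: RHS = 9, y in [3, 16]  -> 2 point(s)
  x = 4: RHS = 6, y in [5, 14]  -> 2 point(s)
  x = 8: RHS = 9, y in [3, 16]  -> 2 point(s)
  x = 11: RHS = 5, y in [9, 10]  -> 2 point(s)
  x = 12: RHS = 1, y in [1, 18]  -> 2 point(s)
  x = 14: RHS = 6, y in [5, 14]  -> 2 point(s)
  x = 16: RHS = 5, y in [9, 10]  -> 2 point(s)
Affine points: 20. Add the point at infinity: total = 21.

#E(F_19) = 21


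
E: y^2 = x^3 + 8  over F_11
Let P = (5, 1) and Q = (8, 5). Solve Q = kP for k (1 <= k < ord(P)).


Enumerate multiples of P until we hit Q = (8, 5):
  1P = (5, 1)
  2P = (2, 7)
  3P = (8, 5)
Match found at i = 3.

k = 3


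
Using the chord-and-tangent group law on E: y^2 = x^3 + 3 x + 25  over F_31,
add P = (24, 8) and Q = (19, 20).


P != Q, so use the chord formula.
s = (y2 - y1) / (x2 - x1) = (12) / (26) mod 31 = 10
x3 = s^2 - x1 - x2 mod 31 = 10^2 - 24 - 19 = 26
y3 = s (x1 - x3) - y1 mod 31 = 10 * (24 - 26) - 8 = 3

P + Q = (26, 3)


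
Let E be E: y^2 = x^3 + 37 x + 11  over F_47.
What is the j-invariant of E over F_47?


Delta = -16(4 a^3 + 27 b^2) mod 47 = 25
-1728 * (4 a)^3 = -1728 * (4*37)^3 mod 47 = 13
j = 13 * 25^(-1) mod 47 = 40

j = 40 (mod 47)


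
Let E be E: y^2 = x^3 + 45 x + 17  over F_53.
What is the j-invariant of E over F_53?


Delta = -16(4 a^3 + 27 b^2) mod 53 = 34
-1728 * (4 a)^3 = -1728 * (4*45)^3 mod 53 = 24
j = 24 * 34^(-1) mod 53 = 35

j = 35 (mod 53)


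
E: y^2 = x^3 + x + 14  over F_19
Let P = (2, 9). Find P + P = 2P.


Doubling: s = (3 x1^2 + a) / (2 y1)
s = (3*2^2 + 1) / (2*9) mod 19 = 6
x3 = s^2 - 2 x1 mod 19 = 6^2 - 2*2 = 13
y3 = s (x1 - x3) - y1 mod 19 = 6 * (2 - 13) - 9 = 1

2P = (13, 1)


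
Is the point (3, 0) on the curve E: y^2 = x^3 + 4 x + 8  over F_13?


Check whether y^2 = x^3 + 4 x + 8 (mod 13) for (x, y) = (3, 0).
LHS: y^2 = 0^2 mod 13 = 0
RHS: x^3 + 4 x + 8 = 3^3 + 4*3 + 8 mod 13 = 8
LHS != RHS

No, not on the curve


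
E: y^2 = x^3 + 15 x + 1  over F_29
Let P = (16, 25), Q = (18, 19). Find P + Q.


P != Q, so use the chord formula.
s = (y2 - y1) / (x2 - x1) = (23) / (2) mod 29 = 26
x3 = s^2 - x1 - x2 mod 29 = 26^2 - 16 - 18 = 4
y3 = s (x1 - x3) - y1 mod 29 = 26 * (16 - 4) - 25 = 26

P + Q = (4, 26)


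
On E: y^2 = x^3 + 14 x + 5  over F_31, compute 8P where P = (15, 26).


k = 8 = 1000_2 (binary, LSB first: 0001)
Double-and-add from P = (15, 26):
  bit 0 = 0: acc unchanged = O
  bit 1 = 0: acc unchanged = O
  bit 2 = 0: acc unchanged = O
  bit 3 = 1: acc = O + (16, 4) = (16, 4)

8P = (16, 4)


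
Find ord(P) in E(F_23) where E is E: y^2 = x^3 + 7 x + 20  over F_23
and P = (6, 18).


Compute successive multiples of P until we hit O:
  1P = (6, 18)
  2P = (11, 5)
  3P = (10, 20)
  4P = (13, 13)
  5P = (20, 15)
  6P = (15, 2)
  7P = (8, 6)
  8P = (22, 9)
  ... (continuing to 17P)
  17P = O

ord(P) = 17


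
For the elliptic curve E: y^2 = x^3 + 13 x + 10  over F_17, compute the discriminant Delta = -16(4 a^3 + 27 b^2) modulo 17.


4 a^3 + 27 b^2 = 4*13^3 + 27*10^2 = 8788 + 2700 = 11488
Delta = -16 * (11488) = -183808
Delta mod 17 = 13

Delta = 13 (mod 17)


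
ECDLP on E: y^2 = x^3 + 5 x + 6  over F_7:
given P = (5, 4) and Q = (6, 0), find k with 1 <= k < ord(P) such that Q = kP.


Enumerate multiples of P until we hit Q = (6, 0):
  1P = (5, 4)
  2P = (6, 0)
Match found at i = 2.

k = 2


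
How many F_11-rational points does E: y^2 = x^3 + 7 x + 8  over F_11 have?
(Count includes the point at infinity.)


For each x in F_11, count y with y^2 = x^3 + 7 x + 8 mod 11:
  x = 1: RHS = 5, y in [4, 7]  -> 2 point(s)
  x = 3: RHS = 1, y in [1, 10]  -> 2 point(s)
  x = 4: RHS = 1, y in [1, 10]  -> 2 point(s)
  x = 5: RHS = 3, y in [5, 6]  -> 2 point(s)
  x = 7: RHS = 4, y in [2, 9]  -> 2 point(s)
  x = 8: RHS = 4, y in [2, 9]  -> 2 point(s)
  x = 10: RHS = 0, y in [0]  -> 1 point(s)
Affine points: 13. Add the point at infinity: total = 14.

#E(F_11) = 14


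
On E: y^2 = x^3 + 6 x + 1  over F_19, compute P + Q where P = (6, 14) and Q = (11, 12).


P != Q, so use the chord formula.
s = (y2 - y1) / (x2 - x1) = (17) / (5) mod 19 = 11
x3 = s^2 - x1 - x2 mod 19 = 11^2 - 6 - 11 = 9
y3 = s (x1 - x3) - y1 mod 19 = 11 * (6 - 9) - 14 = 10

P + Q = (9, 10)


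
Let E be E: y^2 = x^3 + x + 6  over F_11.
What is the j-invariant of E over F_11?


Delta = -16(4 a^3 + 27 b^2) mod 11 = 4
-1728 * (4 a)^3 = -1728 * (4*1)^3 mod 11 = 2
j = 2 * 4^(-1) mod 11 = 6

j = 6 (mod 11)


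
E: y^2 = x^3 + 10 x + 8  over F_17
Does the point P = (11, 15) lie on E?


Check whether y^2 = x^3 + 10 x + 8 (mod 17) for (x, y) = (11, 15).
LHS: y^2 = 15^2 mod 17 = 4
RHS: x^3 + 10 x + 8 = 11^3 + 10*11 + 8 mod 17 = 4
LHS = RHS

Yes, on the curve


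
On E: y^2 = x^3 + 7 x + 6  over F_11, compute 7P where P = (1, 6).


k = 7 = 111_2 (binary, LSB first: 111)
Double-and-add from P = (1, 6):
  bit 0 = 1: acc = O + (1, 6) = (1, 6)
  bit 1 = 1: acc = (1, 6) + (10, 3) = (5, 10)
  bit 2 = 1: acc = (5, 10) + (6, 0) = (1, 5)

7P = (1, 5)


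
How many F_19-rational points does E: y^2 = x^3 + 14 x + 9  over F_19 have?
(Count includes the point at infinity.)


For each x in F_19, count y with y^2 = x^3 + 14 x + 9 mod 19:
  x = 0: RHS = 9, y in [3, 16]  -> 2 point(s)
  x = 1: RHS = 5, y in [9, 10]  -> 2 point(s)
  x = 2: RHS = 7, y in [8, 11]  -> 2 point(s)
  x = 6: RHS = 5, y in [9, 10]  -> 2 point(s)
  x = 8: RHS = 6, y in [5, 14]  -> 2 point(s)
  x = 9: RHS = 9, y in [3, 16]  -> 2 point(s)
  x = 10: RHS = 9, y in [3, 16]  -> 2 point(s)
  x = 12: RHS = 5, y in [9, 10]  -> 2 point(s)
  x = 14: RHS = 4, y in [2, 17]  -> 2 point(s)
  x = 16: RHS = 16, y in [4, 15]  -> 2 point(s)
  x = 17: RHS = 11, y in [7, 12]  -> 2 point(s)
Affine points: 22. Add the point at infinity: total = 23.

#E(F_19) = 23


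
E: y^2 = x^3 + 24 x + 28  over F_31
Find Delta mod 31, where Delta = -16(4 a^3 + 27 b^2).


4 a^3 + 27 b^2 = 4*24^3 + 27*28^2 = 55296 + 21168 = 76464
Delta = -16 * (76464) = -1223424
Delta mod 31 = 22

Delta = 22 (mod 31)


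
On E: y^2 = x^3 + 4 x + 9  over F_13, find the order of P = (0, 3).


Compute successive multiples of P until we hit O:
  1P = (0, 3)
  2P = (12, 2)
  3P = (2, 8)
  4P = (1, 1)
  5P = (3, 3)
  6P = (10, 10)
  7P = (7, 9)
  8P = (7, 4)
  ... (continuing to 15P)
  15P = O

ord(P) = 15


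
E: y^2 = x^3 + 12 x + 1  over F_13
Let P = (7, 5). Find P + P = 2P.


Doubling: s = (3 x1^2 + a) / (2 y1)
s = (3*7^2 + 12) / (2*5) mod 13 = 12
x3 = s^2 - 2 x1 mod 13 = 12^2 - 2*7 = 0
y3 = s (x1 - x3) - y1 mod 13 = 12 * (7 - 0) - 5 = 1

2P = (0, 1)


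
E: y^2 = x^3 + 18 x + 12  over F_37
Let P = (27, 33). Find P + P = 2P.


Doubling: s = (3 x1^2 + a) / (2 y1)
s = (3*27^2 + 18) / (2*33) mod 37 = 25
x3 = s^2 - 2 x1 mod 37 = 25^2 - 2*27 = 16
y3 = s (x1 - x3) - y1 mod 37 = 25 * (27 - 16) - 33 = 20

2P = (16, 20)


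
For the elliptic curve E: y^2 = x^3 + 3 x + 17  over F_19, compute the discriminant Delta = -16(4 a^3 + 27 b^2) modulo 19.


4 a^3 + 27 b^2 = 4*3^3 + 27*17^2 = 108 + 7803 = 7911
Delta = -16 * (7911) = -126576
Delta mod 19 = 2

Delta = 2 (mod 19)


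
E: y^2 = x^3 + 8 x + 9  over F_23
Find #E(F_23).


For each x in F_23, count y with y^2 = x^3 + 8 x + 9 mod 23:
  x = 0: RHS = 9, y in [3, 20]  -> 2 point(s)
  x = 1: RHS = 18, y in [8, 15]  -> 2 point(s)
  x = 4: RHS = 13, y in [6, 17]  -> 2 point(s)
  x = 5: RHS = 13, y in [6, 17]  -> 2 point(s)
  x = 10: RHS = 8, y in [10, 13]  -> 2 point(s)
  x = 11: RHS = 2, y in [5, 18]  -> 2 point(s)
  x = 12: RHS = 16, y in [4, 19]  -> 2 point(s)
  x = 14: RHS = 13, y in [6, 17]  -> 2 point(s)
  x = 15: RHS = 8, y in [10, 13]  -> 2 point(s)
  x = 16: RHS = 1, y in [1, 22]  -> 2 point(s)
  x = 20: RHS = 4, y in [2, 21]  -> 2 point(s)
  x = 21: RHS = 8, y in [10, 13]  -> 2 point(s)
  x = 22: RHS = 0, y in [0]  -> 1 point(s)
Affine points: 25. Add the point at infinity: total = 26.

#E(F_23) = 26


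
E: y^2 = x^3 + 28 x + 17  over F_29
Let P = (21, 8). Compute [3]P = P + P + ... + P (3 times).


k = 3 = 11_2 (binary, LSB first: 11)
Double-and-add from P = (21, 8):
  bit 0 = 1: acc = O + (21, 8) = (21, 8)
  bit 1 = 1: acc = (21, 8) + (22, 0) = (21, 21)

3P = (21, 21)
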